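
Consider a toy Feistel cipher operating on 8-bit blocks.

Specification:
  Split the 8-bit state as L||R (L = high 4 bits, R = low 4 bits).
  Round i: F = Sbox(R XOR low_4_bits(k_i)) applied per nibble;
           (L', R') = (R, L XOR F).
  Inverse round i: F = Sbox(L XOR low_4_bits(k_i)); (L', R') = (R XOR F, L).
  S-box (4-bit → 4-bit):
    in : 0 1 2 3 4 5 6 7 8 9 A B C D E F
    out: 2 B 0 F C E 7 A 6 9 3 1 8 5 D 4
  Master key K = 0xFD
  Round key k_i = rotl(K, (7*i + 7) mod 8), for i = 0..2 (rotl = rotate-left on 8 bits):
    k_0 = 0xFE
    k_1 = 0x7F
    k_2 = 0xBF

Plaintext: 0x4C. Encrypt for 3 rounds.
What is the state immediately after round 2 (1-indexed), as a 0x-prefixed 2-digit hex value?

0x4D

s_0 = plaintext = 0x4C
s_1 = Round(s_0, k_0) = 0xC4
s_2 = Round(s_1, k_1) = 0x4D
s_3 = Round(s_2, k_2) = 0xD4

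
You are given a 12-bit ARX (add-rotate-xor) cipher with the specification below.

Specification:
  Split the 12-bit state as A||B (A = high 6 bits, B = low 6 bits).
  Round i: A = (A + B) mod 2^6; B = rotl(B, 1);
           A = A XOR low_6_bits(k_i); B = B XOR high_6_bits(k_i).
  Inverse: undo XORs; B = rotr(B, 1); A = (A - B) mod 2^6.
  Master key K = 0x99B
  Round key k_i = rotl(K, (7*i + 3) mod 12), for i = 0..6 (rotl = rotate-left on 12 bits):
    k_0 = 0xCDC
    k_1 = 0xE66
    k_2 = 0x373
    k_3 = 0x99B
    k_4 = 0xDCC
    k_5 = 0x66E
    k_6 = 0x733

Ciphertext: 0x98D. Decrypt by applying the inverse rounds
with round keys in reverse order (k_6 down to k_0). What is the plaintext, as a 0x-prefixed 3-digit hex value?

0x9CA

s_0 = ciphertext = 0x98D
s_1 = InvRound(s_0, k_6) = 0xB68
s_2 = InvRound(s_1, k_5) = 0x2F8
s_3 = InvRound(s_2, k_4) = 0x827
s_4 = InvRound(s_3, k_3) = 0x6E0
s_5 = InvRound(s_4, k_2) = 0xCB6
s_6 = InvRound(s_5, k_1) = 0xB67
s_7 = InvRound(s_6, k_0) = 0x9CA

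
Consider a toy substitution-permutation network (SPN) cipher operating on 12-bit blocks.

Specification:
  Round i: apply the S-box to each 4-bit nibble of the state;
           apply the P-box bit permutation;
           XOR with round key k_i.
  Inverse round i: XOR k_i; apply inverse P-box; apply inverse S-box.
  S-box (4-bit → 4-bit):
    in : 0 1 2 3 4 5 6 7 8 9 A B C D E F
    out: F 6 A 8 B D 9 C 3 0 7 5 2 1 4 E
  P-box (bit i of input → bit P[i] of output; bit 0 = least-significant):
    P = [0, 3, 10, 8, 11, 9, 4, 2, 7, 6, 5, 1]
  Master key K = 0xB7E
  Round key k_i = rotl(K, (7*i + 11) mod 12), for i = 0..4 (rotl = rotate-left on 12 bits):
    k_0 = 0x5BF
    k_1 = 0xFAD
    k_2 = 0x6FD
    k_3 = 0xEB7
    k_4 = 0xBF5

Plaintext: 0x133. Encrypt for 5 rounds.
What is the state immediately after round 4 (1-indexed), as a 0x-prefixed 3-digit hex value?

0x842

s_0 = plaintext = 0x133
s_1 = Round(s_0, k_0) = 0x4DB
s_2 = Round(s_1, k_1) = 0x36E
s_3 = Round(s_2, k_2) = 0xAFB
s_4 = Round(s_3, k_3) = 0x842
s_5 = Round(s_4, k_4) = 0x039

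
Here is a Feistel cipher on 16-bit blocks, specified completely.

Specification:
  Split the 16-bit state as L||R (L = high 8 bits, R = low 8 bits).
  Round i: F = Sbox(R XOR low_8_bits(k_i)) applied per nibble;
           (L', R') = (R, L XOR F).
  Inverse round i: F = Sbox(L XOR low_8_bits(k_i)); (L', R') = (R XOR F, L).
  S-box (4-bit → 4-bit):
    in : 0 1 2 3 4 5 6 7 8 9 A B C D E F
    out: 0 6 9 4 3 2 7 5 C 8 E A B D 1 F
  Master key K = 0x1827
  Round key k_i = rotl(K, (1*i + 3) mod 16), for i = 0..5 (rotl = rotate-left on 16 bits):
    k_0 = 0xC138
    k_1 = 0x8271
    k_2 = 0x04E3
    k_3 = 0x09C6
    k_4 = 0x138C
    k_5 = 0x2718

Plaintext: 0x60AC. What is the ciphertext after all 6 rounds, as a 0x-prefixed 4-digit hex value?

s_0 = plaintext = 0x60AC
s_1 = Round(s_0, k_0) = 0xACE3
s_2 = Round(s_1, k_1) = 0xE325
s_3 = Round(s_2, k_2) = 0x2554
s_4 = Round(s_3, k_3) = 0x54AC
s_5 = Round(s_4, k_4) = 0xACC4
s_6 = Round(s_5, k_5) = 0xC477

0xC477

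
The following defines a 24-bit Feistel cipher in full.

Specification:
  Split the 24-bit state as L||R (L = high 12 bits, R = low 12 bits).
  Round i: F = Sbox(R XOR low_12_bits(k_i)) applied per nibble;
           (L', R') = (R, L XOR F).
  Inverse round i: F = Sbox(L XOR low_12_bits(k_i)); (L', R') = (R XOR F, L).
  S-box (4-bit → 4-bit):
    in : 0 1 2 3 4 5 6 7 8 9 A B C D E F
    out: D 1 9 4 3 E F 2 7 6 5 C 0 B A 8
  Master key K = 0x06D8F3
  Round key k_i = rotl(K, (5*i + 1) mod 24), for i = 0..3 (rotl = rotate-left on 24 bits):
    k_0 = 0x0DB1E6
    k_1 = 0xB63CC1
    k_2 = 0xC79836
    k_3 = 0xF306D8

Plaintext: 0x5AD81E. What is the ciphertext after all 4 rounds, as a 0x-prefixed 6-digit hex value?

s_0 = plaintext = 0x5AD81E
s_1 = Round(s_0, k_0) = 0x81E32A
s_2 = Round(s_1, k_1) = 0x32A0B2
s_3 = Round(s_2, k_2) = 0x0B2459
s_4 = Round(s_3, k_3) = 0x4599C3

0x4599C3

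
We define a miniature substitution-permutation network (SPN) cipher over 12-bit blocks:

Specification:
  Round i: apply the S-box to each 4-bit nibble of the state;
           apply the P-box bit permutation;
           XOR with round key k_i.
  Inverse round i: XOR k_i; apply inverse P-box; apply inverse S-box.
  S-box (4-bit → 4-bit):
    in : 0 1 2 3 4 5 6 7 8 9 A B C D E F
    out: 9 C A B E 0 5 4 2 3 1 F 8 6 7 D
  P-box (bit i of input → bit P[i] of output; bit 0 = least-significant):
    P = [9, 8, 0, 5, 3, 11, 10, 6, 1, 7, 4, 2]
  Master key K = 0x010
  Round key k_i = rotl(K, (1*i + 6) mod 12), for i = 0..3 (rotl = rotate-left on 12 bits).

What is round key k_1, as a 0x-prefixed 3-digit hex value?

0x800

K = 0x010
k_0 = rotl(K, (1*0+6) mod 12) = rotl(K, 6) = 0x400
k_1 = rotl(K, (1*1+6) mod 12) = rotl(K, 7) = 0x800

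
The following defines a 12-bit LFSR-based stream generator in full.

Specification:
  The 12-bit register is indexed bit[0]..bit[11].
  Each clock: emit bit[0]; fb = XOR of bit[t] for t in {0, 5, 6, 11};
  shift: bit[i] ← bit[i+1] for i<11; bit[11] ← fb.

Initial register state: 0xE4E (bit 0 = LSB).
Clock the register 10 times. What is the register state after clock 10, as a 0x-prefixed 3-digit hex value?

0xBF3

reg_0 = 0xE4E
clock 1: out=0, reg = 0x727
clock 2: out=1, reg = 0x393
clock 3: out=1, reg = 0x9C9
clock 4: out=1, reg = 0xCE4
clock 5: out=0, reg = 0xE72
clock 6: out=0, reg = 0xF39
clock 7: out=1, reg = 0xF9C
clock 8: out=0, reg = 0xFCE
clock 9: out=0, reg = 0x7E7
clock 10: out=1, reg = 0xBF3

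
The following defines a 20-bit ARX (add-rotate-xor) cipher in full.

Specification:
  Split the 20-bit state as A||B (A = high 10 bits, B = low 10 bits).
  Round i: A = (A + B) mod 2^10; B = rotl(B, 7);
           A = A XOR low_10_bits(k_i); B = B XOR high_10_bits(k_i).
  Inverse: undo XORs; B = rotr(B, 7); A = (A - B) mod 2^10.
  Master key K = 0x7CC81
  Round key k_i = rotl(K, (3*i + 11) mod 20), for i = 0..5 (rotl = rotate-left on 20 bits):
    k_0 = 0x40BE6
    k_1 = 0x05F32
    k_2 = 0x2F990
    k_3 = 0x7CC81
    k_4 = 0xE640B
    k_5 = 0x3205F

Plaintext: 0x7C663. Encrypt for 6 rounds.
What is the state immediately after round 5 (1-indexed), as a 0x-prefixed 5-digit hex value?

s_0 = plaintext = 0x7C663
s_1 = Round(s_0, k_0) = 0xEC8CE
s_2 = Round(s_1, k_1) = 0xECB0E
s_3 = Round(s_2, k_2) = 0xD43DF
s_4 = Round(s_3, k_3) = 0xEBA08
s_5 = Round(s_4, k_4) = 0x6F7D8
s_6 = Round(s_5, k_5) = 0x728B3

0x6F7D8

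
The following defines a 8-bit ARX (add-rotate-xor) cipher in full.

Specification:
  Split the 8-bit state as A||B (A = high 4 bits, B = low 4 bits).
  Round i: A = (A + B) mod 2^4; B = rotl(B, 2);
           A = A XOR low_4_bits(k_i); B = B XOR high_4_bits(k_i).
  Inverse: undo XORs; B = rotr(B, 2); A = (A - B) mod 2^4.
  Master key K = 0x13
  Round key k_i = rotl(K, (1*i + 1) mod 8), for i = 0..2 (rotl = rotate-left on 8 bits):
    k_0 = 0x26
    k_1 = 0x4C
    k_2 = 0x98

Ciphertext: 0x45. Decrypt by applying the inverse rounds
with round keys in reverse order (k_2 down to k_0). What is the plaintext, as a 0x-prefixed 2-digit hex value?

s_0 = ciphertext = 0x45
s_1 = InvRound(s_0, k_2) = 0x93
s_2 = InvRound(s_1, k_1) = 0x8D
s_3 = InvRound(s_2, k_0) = 0xFF

0xFF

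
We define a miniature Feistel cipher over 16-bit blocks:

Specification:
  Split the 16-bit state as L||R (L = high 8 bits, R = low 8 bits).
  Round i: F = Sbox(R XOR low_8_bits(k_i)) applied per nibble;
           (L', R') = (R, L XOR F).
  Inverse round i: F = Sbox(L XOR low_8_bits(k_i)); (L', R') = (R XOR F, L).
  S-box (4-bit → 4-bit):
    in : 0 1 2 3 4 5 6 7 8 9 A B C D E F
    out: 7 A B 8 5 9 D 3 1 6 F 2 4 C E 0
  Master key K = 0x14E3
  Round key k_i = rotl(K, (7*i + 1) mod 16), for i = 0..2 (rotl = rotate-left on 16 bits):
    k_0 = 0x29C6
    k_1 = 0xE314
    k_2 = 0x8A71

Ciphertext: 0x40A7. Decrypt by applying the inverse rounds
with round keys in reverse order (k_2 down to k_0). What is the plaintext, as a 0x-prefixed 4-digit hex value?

0x5AC6

s_0 = ciphertext = 0x40A7
s_1 = InvRound(s_0, k_2) = 0x2D40
s_2 = InvRound(s_1, k_1) = 0xC62D
s_3 = InvRound(s_2, k_0) = 0x5AC6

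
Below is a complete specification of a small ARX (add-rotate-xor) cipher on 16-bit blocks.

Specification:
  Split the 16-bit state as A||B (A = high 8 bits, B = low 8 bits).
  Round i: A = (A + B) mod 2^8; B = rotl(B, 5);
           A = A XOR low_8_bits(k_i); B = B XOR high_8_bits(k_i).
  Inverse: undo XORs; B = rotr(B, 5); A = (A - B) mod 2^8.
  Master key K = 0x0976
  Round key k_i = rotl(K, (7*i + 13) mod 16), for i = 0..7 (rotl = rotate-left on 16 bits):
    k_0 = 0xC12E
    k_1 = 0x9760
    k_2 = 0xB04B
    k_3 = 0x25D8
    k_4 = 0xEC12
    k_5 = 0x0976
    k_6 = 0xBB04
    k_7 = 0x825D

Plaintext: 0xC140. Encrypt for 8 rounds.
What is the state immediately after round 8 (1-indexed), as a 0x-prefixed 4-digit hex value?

s_0 = plaintext = 0xC140
s_1 = Round(s_0, k_0) = 0x2FC9
s_2 = Round(s_1, k_1) = 0x98AE
s_3 = Round(s_2, k_2) = 0x0D65
s_4 = Round(s_3, k_3) = 0xAA89
s_5 = Round(s_4, k_4) = 0x21DD
s_6 = Round(s_5, k_5) = 0x88B2
s_7 = Round(s_6, k_6) = 0x3EED
s_8 = Round(s_7, k_7) = 0x763F

0x763F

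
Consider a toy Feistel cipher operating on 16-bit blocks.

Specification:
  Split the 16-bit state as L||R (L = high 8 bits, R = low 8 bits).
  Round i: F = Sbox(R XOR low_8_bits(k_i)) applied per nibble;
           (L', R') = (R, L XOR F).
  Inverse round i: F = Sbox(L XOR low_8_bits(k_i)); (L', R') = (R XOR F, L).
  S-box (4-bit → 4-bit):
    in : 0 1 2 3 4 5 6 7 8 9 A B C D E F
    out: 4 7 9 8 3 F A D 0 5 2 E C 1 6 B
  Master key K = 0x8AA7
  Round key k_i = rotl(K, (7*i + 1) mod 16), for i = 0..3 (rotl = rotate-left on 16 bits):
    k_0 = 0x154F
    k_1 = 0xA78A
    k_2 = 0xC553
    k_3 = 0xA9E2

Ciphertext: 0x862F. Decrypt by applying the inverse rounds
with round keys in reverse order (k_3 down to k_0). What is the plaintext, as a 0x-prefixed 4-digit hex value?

0x7BF1

s_0 = ciphertext = 0x862F
s_1 = InvRound(s_0, k_3) = 0x8C86
s_2 = InvRound(s_1, k_2) = 0x9D8C
s_3 = InvRound(s_2, k_1) = 0xF19D
s_4 = InvRound(s_3, k_0) = 0x7BF1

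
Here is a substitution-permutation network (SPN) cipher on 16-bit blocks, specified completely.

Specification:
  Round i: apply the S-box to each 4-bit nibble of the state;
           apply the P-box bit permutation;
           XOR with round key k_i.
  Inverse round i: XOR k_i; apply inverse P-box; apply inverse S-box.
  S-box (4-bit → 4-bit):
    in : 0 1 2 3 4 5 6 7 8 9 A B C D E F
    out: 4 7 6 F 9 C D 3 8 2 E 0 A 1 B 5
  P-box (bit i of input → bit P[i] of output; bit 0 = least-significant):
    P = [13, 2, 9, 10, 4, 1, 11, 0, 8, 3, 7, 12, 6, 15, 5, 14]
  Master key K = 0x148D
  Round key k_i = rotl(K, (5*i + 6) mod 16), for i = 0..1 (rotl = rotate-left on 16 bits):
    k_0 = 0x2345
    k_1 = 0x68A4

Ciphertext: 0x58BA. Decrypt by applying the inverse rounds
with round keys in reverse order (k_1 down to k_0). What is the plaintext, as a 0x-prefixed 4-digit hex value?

s_0 = ciphertext = 0x58BA
s_1 = InvRound(s_0, k_1) = 0xBC77
s_2 = InvRound(s_1, k_0) = 0x2415

0x2415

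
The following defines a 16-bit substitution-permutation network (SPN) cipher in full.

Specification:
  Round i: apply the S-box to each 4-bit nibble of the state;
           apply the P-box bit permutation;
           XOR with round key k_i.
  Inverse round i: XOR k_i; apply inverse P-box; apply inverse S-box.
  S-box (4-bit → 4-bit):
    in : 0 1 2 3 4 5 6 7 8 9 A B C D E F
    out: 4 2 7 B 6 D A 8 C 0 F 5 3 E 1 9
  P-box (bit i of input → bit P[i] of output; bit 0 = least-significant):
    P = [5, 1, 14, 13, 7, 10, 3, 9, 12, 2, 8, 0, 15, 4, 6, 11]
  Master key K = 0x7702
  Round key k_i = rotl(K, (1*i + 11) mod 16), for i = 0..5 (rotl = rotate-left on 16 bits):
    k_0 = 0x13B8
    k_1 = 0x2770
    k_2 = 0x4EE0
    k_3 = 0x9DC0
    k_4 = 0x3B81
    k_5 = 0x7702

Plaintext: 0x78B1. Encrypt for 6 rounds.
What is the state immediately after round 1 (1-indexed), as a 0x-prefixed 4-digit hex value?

s_0 = plaintext = 0x78B1
s_1 = Round(s_0, k_0) = 0x1A33
s_2 = Round(s_1, k_1) = 0x10C7
s_3 = Round(s_2, k_2) = 0x6B70
s_4 = Round(s_3, k_3) = 0xC6D0
s_5 = Round(s_4, k_4) = 0xFD9C
s_6 = Round(s_5, k_5) = 0xFE25

0x1A33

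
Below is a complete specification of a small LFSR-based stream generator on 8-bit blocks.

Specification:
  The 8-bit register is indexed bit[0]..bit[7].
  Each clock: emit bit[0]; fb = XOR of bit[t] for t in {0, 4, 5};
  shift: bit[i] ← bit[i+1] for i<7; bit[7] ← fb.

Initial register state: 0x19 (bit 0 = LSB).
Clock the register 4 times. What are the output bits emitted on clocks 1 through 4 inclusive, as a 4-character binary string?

reg_0 = 0x19
clock 1: out=1, reg = 0x0C
clock 2: out=0, reg = 0x06
clock 3: out=0, reg = 0x03
clock 4: out=1, reg = 0x81

1001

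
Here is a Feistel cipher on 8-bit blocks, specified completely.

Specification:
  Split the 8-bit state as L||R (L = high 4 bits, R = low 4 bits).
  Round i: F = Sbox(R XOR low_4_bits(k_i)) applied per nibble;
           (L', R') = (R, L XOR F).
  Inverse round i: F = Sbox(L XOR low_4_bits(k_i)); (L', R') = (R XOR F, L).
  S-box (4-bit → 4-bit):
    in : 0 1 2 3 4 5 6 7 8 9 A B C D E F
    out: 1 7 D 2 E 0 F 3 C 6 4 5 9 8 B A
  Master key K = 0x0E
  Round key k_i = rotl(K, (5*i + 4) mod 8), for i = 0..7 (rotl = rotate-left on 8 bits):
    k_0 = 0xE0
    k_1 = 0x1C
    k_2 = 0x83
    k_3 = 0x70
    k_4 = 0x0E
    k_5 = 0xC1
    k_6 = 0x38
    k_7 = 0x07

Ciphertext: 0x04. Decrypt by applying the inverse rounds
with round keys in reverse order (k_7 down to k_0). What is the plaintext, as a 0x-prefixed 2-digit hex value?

0xD8

s_0 = ciphertext = 0x04
s_1 = InvRound(s_0, k_7) = 0x70
s_2 = InvRound(s_1, k_6) = 0xA7
s_3 = InvRound(s_2, k_5) = 0x2A
s_4 = InvRound(s_3, k_4) = 0x32
s_5 = InvRound(s_4, k_3) = 0x03
s_6 = InvRound(s_5, k_2) = 0x10
s_7 = InvRound(s_6, k_1) = 0x81
s_8 = InvRound(s_7, k_0) = 0xD8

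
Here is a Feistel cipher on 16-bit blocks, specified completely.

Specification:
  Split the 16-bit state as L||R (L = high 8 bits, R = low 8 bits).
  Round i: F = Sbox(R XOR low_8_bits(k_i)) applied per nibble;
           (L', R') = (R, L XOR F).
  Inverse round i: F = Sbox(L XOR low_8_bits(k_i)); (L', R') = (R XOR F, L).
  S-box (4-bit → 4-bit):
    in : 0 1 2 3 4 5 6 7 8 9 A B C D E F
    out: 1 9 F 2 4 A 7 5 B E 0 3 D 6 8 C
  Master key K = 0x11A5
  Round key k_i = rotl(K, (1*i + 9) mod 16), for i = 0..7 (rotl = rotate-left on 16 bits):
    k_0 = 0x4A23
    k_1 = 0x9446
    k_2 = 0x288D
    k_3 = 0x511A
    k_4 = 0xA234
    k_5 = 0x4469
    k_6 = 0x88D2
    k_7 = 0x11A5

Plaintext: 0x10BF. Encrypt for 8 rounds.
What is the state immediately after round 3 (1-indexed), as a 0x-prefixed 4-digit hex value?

s_0 = plaintext = 0x10BF
s_1 = Round(s_0, k_0) = 0xBFFD
s_2 = Round(s_1, k_1) = 0xFD8C
s_3 = Round(s_2, k_2) = 0x8CE4
s_4 = Round(s_3, k_3) = 0xE444
s_5 = Round(s_4, k_4) = 0x44B5
s_6 = Round(s_5, k_5) = 0xB529
s_7 = Round(s_6, k_6) = 0x2976
s_8 = Round(s_7, k_7) = 0x764B

0x8CE4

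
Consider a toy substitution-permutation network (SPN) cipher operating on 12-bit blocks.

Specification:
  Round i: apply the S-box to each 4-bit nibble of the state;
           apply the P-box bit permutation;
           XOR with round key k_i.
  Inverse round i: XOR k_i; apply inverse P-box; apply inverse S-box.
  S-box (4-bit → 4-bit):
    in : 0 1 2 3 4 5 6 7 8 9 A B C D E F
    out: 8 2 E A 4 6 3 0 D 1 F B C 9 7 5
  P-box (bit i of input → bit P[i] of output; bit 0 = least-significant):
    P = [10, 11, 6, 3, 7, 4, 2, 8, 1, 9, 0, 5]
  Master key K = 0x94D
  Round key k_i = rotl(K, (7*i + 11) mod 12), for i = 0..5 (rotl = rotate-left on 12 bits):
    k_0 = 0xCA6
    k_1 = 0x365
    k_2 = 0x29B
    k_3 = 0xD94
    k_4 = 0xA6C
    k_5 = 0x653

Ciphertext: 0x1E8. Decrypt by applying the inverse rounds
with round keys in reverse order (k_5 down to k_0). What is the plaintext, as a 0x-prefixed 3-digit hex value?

s_0 = ciphertext = 0x1E8
s_1 = InvRound(s_0, k_5) = 0xABD
s_2 = InvRound(s_1, k_4) = 0x464
s_3 = InvRound(s_2, k_3) = 0x0B5
s_4 = InvRound(s_3, k_2) = 0xB40
s_5 = InvRound(s_4, k_1) = 0xC41
s_6 = InvRound(s_5, k_0) = 0x8F4

0x8F4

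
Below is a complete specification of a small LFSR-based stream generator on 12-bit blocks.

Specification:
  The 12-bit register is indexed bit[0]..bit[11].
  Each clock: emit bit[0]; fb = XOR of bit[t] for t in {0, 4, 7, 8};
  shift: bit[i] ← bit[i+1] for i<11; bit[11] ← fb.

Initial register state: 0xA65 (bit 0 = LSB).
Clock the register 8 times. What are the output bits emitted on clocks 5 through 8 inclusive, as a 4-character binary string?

0110

reg_0 = 0xA65
clock 1: out=1, reg = 0xD32
clock 2: out=0, reg = 0x699
clock 3: out=1, reg = 0xB4C
clock 4: out=0, reg = 0xDA6
clock 5: out=0, reg = 0x6D3
clock 6: out=1, reg = 0xB69
clock 7: out=1, reg = 0x5B4
clock 8: out=0, reg = 0xADA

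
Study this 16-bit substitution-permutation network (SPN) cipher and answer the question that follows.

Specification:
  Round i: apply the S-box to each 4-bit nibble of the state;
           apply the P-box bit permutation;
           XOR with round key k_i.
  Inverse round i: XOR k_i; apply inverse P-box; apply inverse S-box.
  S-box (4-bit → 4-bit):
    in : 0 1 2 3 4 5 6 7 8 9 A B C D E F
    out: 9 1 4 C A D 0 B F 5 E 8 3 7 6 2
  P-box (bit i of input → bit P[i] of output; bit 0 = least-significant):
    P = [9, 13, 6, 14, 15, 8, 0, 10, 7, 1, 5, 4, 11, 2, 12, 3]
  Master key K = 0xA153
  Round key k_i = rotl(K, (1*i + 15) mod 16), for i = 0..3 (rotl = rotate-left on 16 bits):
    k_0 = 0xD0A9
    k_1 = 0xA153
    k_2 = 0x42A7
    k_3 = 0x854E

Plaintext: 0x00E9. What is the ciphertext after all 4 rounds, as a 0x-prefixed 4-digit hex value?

0x12AD

s_0 = plaintext = 0x00E9
s_1 = Round(s_0, k_0) = 0xDB70
s_2 = Round(s_1, k_1) = 0x7E47
s_3 = Round(s_2, k_2) = 0x2D89
s_4 = Round(s_3, k_3) = 0x12AD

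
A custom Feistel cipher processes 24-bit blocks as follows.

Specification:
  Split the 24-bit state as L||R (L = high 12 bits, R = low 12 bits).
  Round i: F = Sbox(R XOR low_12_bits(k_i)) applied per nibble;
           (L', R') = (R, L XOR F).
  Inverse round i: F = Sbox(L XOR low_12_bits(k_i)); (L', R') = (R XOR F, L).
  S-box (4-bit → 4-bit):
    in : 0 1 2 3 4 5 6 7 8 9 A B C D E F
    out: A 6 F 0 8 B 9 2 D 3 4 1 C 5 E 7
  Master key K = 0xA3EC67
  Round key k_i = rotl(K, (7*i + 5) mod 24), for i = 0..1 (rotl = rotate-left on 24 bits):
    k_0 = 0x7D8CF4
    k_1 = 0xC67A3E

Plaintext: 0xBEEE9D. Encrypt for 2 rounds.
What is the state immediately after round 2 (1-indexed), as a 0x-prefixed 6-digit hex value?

s_0 = plaintext = 0xBEEE9D
s_1 = Round(s_0, k_0) = 0xE9D47D
s_2 = Round(s_1, k_1) = 0x47D01D

0x47D01D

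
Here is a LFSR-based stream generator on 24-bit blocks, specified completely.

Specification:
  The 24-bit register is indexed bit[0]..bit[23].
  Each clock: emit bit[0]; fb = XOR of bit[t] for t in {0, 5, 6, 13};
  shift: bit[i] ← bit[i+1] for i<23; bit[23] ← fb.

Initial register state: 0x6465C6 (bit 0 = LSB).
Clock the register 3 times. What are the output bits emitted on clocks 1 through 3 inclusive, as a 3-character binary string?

011

reg_0 = 0x6465C6
clock 1: out=0, reg = 0x3232E3
clock 2: out=1, reg = 0x191971
clock 3: out=1, reg = 0x8C8CB8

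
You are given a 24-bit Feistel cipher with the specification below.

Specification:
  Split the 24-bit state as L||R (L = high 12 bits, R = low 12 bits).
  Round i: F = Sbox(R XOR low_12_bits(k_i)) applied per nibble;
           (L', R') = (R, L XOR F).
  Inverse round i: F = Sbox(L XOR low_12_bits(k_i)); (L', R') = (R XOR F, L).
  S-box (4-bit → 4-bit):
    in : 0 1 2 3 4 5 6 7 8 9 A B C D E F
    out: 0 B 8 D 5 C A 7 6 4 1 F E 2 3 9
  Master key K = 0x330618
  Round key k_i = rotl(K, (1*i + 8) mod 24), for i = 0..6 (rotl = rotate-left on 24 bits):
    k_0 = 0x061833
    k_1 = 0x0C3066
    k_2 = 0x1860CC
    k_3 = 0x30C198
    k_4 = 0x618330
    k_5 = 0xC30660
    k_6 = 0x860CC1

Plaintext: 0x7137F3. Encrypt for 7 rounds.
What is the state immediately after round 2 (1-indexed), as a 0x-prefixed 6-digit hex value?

s_0 = plaintext = 0x7137F3
s_1 = Round(s_0, k_0) = 0x7F3EF3
s_2 = Round(s_1, k_1) = 0xEF34BF
s_3 = Round(s_2, k_2) = 0x4BFB8E
s_4 = Round(s_3, k_3) = 0xB8E505
s_5 = Round(s_4, k_4) = 0x505152
s_6 = Round(s_5, k_5) = 0x1522DD
s_7 = Round(s_6, k_6) = 0x2DD2EC

0xEF34BF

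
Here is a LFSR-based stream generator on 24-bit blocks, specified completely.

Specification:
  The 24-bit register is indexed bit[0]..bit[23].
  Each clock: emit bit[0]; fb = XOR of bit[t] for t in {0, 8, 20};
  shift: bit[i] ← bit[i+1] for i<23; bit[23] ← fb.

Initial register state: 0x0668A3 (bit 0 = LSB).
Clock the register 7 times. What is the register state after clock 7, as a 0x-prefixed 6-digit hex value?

0xF60CD1

reg_0 = 0x0668A3
clock 1: out=1, reg = 0x833451
clock 2: out=1, reg = 0xC19A28
clock 3: out=0, reg = 0x60CD14
clock 4: out=0, reg = 0xB0668A
clock 5: out=0, reg = 0xD83345
clock 6: out=1, reg = 0xEC19A2
clock 7: out=0, reg = 0xF60CD1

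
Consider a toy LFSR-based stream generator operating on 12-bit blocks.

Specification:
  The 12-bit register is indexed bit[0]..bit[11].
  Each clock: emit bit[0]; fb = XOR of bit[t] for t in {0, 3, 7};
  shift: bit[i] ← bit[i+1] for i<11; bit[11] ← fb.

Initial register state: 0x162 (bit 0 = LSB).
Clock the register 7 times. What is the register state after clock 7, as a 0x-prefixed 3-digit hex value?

0x982

reg_0 = 0x162
clock 1: out=0, reg = 0x0B1
clock 2: out=1, reg = 0x058
clock 3: out=0, reg = 0x82C
clock 4: out=0, reg = 0xC16
clock 5: out=0, reg = 0x60B
clock 6: out=1, reg = 0x305
clock 7: out=1, reg = 0x982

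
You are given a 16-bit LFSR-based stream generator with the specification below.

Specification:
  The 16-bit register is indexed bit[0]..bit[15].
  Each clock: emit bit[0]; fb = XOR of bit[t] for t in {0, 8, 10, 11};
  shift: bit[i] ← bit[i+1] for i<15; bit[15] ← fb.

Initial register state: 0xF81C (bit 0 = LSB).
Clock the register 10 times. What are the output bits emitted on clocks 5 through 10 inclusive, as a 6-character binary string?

reg_0 = 0xF81C
clock 1: out=0, reg = 0xFC0E
clock 2: out=0, reg = 0x7E07
clock 3: out=1, reg = 0xBF03
clock 4: out=1, reg = 0x5F81
clock 5: out=1, reg = 0x2FC0
clock 6: out=0, reg = 0x97E0
clock 7: out=0, reg = 0x4BF0
clock 8: out=0, reg = 0x25F8
clock 9: out=0, reg = 0x12FC
clock 10: out=0, reg = 0x097E

100000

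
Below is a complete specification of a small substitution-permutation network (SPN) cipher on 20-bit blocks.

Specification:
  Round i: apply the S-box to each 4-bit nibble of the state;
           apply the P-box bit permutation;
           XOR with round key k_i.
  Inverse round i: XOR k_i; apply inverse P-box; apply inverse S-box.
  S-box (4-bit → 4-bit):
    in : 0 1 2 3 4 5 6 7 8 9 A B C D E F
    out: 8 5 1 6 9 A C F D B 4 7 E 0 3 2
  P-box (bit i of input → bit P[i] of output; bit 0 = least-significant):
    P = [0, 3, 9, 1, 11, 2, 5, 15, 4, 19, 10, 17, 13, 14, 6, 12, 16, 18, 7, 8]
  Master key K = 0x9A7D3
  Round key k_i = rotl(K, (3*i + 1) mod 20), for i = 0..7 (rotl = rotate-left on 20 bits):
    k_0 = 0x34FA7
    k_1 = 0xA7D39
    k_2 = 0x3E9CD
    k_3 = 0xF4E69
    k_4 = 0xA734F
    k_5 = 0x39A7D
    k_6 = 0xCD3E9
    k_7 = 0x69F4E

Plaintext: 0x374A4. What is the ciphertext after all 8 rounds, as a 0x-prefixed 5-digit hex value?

s_0 = plaintext = 0x374A4
s_1 = Round(s_0, k_0) = 0x53F54
s_2 = Round(s_1, k_1) = 0x6BC7E
s_3 = Round(s_2, k_2) = 0x90420
s_4 = Round(s_3, k_3) = 0x8577B
s_5 = Round(s_4, k_4) = 0x1ACF2
s_6 = Round(s_5, k_5) = 0x89EB8
s_7 = Round(s_6, k_6) = 0x5A85E
s_8 = Round(s_7, k_7) = 0x01A13

0x01A13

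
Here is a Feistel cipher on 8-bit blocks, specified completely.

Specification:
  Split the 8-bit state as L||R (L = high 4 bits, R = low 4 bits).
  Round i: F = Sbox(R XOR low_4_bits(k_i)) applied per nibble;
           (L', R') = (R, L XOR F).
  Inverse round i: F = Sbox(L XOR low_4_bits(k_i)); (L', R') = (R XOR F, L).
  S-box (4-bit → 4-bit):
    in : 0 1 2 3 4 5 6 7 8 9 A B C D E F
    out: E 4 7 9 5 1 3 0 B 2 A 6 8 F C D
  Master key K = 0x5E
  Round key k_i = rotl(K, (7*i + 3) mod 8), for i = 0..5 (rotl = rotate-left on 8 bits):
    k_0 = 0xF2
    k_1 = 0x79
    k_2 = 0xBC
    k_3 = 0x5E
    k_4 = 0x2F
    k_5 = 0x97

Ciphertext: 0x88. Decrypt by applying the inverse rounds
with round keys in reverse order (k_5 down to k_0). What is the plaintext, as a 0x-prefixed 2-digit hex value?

0x10

s_0 = ciphertext = 0x88
s_1 = InvRound(s_0, k_5) = 0x58
s_2 = InvRound(s_1, k_4) = 0x25
s_3 = InvRound(s_2, k_3) = 0xD2
s_4 = InvRound(s_3, k_2) = 0x6D
s_5 = InvRound(s_4, k_1) = 0x06
s_6 = InvRound(s_5, k_0) = 0x10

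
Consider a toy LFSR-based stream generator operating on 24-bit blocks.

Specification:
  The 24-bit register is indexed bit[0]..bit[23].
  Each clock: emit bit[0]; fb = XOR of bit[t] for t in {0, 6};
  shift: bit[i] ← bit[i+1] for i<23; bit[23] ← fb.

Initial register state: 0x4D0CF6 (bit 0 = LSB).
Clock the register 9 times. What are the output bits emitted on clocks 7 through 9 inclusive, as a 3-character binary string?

reg_0 = 0x4D0CF6
clock 1: out=0, reg = 0xA6867B
clock 2: out=1, reg = 0x53433D
clock 3: out=1, reg = 0xA9A19E
clock 4: out=0, reg = 0x54D0CF
clock 5: out=1, reg = 0x2A6867
clock 6: out=1, reg = 0x153433
clock 7: out=1, reg = 0x8A9A19
clock 8: out=1, reg = 0xC54D0C
clock 9: out=0, reg = 0x62A686

110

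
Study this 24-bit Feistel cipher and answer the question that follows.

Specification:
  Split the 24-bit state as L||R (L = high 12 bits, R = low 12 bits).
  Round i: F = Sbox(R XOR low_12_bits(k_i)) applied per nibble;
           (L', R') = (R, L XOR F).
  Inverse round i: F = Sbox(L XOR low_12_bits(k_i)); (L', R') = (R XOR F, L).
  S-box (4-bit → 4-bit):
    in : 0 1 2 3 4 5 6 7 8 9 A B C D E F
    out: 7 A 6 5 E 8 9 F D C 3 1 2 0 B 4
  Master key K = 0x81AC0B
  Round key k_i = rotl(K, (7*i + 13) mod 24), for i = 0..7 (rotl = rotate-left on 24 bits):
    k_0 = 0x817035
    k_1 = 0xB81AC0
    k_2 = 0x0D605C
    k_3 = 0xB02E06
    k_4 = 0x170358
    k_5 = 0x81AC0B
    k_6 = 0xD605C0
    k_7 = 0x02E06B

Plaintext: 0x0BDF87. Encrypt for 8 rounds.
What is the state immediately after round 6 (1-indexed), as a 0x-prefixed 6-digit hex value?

0x67090C

s_0 = plaintext = 0x0BDF87
s_1 = Round(s_0, k_0) = 0xF874AB
s_2 = Round(s_1, k_1) = 0x4AB416
s_3 = Round(s_2, k_2) = 0x416A48
s_4 = Round(s_3, k_3) = 0xA48AFD
s_5 = Round(s_4, k_4) = 0xAFD670
s_6 = Round(s_5, k_5) = 0x67090C
s_7 = Round(s_6, k_6) = 0x90C452
s_8 = Round(s_7, k_7) = 0x452750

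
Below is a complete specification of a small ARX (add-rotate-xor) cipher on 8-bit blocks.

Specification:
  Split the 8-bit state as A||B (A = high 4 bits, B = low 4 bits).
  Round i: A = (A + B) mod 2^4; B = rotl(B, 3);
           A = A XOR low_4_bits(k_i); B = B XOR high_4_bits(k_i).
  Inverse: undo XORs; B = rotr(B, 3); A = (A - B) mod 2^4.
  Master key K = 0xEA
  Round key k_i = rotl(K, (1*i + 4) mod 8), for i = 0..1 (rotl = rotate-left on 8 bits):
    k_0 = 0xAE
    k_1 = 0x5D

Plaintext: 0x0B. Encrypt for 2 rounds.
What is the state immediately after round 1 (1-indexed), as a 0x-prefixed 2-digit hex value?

0x57

s_0 = plaintext = 0x0B
s_1 = Round(s_0, k_0) = 0x57
s_2 = Round(s_1, k_1) = 0x1E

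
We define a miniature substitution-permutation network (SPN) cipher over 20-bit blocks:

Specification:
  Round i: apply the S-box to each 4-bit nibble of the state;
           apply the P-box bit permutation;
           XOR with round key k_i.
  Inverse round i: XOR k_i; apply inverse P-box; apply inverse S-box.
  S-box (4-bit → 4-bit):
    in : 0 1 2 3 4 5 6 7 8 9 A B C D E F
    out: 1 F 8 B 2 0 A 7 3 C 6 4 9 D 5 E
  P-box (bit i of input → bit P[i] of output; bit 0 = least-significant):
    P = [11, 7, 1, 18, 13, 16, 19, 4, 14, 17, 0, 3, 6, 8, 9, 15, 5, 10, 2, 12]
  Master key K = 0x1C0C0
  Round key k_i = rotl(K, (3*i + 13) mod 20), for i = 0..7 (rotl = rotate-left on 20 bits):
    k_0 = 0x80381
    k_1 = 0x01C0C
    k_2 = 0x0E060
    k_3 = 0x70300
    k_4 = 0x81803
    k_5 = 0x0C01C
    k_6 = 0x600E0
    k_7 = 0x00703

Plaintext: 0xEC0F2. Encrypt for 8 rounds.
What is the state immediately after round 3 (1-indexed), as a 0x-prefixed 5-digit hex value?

0x022AC

s_0 = plaintext = 0xEC0F2
s_1 = Round(s_0, k_0) = 0x5C3F5
s_2 = Round(s_1, k_1) = 0xBDC54
s_3 = Round(s_2, k_2) = 0x022AC
s_4 = Round(s_3, k_3) = 0xA8B28
s_5 = Round(s_4, k_4) = 0x815D6
s_6 = Round(s_5, k_5) = 0xC67EC
s_7 = Round(s_6, k_6) = 0x8F9C1
s_8 = Round(s_7, k_7) = 0x4A8B8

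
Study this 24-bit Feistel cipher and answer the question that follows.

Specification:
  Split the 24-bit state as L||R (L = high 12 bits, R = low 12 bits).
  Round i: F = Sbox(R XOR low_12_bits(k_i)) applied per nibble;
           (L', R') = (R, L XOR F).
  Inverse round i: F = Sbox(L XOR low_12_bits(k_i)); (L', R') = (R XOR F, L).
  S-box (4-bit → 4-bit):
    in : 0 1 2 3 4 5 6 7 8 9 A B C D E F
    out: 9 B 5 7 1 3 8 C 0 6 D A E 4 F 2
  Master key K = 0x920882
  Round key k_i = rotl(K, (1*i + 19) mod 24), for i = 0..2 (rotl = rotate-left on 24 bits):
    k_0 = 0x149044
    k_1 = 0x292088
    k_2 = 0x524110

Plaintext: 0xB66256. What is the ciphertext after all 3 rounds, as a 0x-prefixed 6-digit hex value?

0xD6C01D

s_0 = plaintext = 0xB66256
s_1 = Round(s_0, k_0) = 0x256ED3
s_2 = Round(s_1, k_1) = 0xED3D6C
s_3 = Round(s_2, k_2) = 0xD6C01D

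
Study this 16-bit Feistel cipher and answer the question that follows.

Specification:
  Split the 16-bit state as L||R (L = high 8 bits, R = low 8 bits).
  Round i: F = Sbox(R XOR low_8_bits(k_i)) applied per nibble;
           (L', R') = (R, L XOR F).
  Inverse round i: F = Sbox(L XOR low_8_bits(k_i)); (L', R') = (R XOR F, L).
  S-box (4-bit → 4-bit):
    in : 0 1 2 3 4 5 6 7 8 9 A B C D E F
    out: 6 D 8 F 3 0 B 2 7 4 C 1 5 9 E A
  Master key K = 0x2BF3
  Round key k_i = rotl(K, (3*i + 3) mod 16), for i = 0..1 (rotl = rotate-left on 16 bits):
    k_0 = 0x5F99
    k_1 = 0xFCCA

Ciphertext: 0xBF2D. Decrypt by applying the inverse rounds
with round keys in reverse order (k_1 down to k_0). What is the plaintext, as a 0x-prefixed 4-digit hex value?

0xFC0D

s_0 = ciphertext = 0xBF2D
s_1 = InvRound(s_0, k_1) = 0x0DBF
s_2 = InvRound(s_1, k_0) = 0xFC0D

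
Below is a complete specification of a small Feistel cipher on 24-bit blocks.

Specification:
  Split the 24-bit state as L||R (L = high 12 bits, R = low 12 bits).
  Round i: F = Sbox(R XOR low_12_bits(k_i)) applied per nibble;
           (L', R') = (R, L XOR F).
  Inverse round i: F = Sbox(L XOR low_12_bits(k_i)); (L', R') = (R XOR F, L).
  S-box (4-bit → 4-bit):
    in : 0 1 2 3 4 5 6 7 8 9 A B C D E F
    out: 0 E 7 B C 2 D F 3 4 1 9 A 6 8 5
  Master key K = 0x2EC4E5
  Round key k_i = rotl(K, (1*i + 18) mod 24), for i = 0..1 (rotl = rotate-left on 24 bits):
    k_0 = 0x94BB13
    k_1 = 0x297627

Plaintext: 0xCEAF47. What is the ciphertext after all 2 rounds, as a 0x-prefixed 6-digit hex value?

0x0C62C9

s_0 = plaintext = 0xCEAF47
s_1 = Round(s_0, k_0) = 0xF470C6
s_2 = Round(s_1, k_1) = 0x0C62C9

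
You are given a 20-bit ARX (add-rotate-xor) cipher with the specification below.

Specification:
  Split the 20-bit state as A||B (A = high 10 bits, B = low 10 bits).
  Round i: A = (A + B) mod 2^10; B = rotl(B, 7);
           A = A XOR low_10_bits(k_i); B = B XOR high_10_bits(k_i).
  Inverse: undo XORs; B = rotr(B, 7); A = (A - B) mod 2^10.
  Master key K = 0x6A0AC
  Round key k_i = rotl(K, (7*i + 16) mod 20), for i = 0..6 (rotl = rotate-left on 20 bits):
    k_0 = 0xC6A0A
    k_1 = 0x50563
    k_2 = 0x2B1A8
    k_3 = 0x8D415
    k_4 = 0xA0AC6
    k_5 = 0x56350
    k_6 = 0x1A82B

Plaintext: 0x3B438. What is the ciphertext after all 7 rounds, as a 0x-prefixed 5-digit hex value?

s_0 = plaintext = 0x3B438
s_1 = Round(s_0, k_0) = 0xCBF1D
s_2 = Round(s_1, k_1) = 0xCBFA2
s_3 = Round(s_2, k_2) = 0xDE5D8
s_4 = Round(s_3, k_3) = 0x5120E
s_5 = Round(s_4, k_4) = 0x651C3
s_6 = Round(s_5, k_5) = 0x01CE0
s_7 = Round(s_6, k_6) = 0x33076

0x33076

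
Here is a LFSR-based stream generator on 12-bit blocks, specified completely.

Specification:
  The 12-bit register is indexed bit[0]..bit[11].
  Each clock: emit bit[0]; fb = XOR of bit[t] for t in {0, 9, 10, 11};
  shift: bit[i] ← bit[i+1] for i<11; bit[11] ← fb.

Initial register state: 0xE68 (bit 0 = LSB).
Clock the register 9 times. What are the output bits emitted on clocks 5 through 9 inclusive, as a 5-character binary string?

01100

reg_0 = 0xE68
clock 1: out=0, reg = 0xF34
clock 2: out=0, reg = 0xF9A
clock 3: out=0, reg = 0xFCD
clock 4: out=1, reg = 0x7E6
clock 5: out=0, reg = 0x3F3
clock 6: out=1, reg = 0x1F9
clock 7: out=1, reg = 0x8FC
clock 8: out=0, reg = 0xC7E
clock 9: out=0, reg = 0x63F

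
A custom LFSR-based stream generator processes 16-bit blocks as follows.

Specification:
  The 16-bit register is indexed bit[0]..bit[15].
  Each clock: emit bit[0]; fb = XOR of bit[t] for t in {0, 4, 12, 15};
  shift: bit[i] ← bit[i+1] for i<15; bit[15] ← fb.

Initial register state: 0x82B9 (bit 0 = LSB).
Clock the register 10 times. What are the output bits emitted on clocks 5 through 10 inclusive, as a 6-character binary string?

reg_0 = 0x82B9
clock 1: out=1, reg = 0xC15C
clock 2: out=0, reg = 0x60AE
clock 3: out=0, reg = 0x3057
clock 4: out=1, reg = 0x982B
clock 5: out=1, reg = 0xCC15
clock 6: out=1, reg = 0xE60A
clock 7: out=0, reg = 0xF305
clock 8: out=1, reg = 0xF982
clock 9: out=0, reg = 0x7CC1
clock 10: out=1, reg = 0x3E60

110101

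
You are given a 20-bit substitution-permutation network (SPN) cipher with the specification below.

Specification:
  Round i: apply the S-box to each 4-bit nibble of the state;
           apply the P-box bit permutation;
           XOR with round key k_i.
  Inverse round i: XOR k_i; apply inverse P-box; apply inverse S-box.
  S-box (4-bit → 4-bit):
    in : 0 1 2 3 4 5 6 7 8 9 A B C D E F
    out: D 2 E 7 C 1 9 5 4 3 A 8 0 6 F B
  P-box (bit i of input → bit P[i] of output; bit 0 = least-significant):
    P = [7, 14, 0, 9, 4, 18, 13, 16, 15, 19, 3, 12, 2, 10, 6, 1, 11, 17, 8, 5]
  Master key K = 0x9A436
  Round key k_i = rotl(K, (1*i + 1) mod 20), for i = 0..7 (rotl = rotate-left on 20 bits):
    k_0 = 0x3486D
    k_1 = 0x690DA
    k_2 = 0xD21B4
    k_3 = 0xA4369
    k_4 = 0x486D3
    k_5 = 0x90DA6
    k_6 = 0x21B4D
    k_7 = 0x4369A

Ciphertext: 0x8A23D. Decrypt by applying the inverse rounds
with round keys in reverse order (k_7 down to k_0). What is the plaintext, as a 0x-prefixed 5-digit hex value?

0x035D2

s_0 = ciphertext = 0x8A23D
s_1 = InvRound(s_0, k_7) = 0xBFF17
s_2 = InvRound(s_1, k_6) = 0xC2301
s_3 = InvRound(s_2, k_5) = 0x6FC20
s_4 = InvRound(s_3, k_4) = 0xF4B7E
s_5 = InvRound(s_4, k_3) = 0x56CF8
s_6 = InvRound(s_5, k_2) = 0x73DC1
s_7 = InvRound(s_6, k_1) = 0x7A708
s_8 = InvRound(s_7, k_0) = 0x035D2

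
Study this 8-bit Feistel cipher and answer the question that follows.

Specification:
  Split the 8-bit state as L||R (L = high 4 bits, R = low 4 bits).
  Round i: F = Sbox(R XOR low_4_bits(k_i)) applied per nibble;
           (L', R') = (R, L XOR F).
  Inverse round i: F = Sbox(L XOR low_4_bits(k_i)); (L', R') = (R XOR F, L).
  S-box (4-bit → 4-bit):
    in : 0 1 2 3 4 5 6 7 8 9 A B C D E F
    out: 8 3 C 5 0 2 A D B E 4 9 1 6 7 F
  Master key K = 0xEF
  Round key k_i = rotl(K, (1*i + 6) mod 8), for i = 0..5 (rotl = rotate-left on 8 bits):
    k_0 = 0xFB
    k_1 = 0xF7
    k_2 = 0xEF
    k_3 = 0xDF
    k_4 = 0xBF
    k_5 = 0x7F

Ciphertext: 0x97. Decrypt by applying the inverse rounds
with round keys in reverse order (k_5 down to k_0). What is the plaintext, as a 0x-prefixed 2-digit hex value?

0x12

s_0 = ciphertext = 0x97
s_1 = InvRound(s_0, k_5) = 0xD9
s_2 = InvRound(s_1, k_4) = 0x5D
s_3 = InvRound(s_2, k_3) = 0x95
s_4 = InvRound(s_3, k_2) = 0xF9
s_5 = InvRound(s_4, k_1) = 0x2F
s_6 = InvRound(s_5, k_0) = 0x12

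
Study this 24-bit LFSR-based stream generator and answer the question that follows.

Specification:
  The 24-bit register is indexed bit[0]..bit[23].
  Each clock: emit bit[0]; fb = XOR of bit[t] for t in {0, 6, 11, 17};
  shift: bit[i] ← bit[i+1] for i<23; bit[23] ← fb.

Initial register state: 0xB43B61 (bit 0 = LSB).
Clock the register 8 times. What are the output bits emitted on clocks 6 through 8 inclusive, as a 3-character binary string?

110

reg_0 = 0xB43B61
clock 1: out=1, reg = 0xDA1DB0
clock 2: out=0, reg = 0x6D0ED8
clock 3: out=0, reg = 0x36876C
clock 4: out=0, reg = 0x1B43B6
clock 5: out=0, reg = 0x8DA1DB
clock 6: out=1, reg = 0x46D0ED
clock 7: out=1, reg = 0xA36876
clock 8: out=0, reg = 0xD1B43B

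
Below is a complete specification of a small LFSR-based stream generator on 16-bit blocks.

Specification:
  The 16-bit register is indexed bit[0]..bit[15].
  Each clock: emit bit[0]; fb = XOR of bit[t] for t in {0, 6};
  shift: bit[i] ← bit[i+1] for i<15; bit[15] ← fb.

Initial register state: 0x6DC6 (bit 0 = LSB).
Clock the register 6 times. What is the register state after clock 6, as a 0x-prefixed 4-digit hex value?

0xC5B7

reg_0 = 0x6DC6
clock 1: out=0, reg = 0xB6E3
clock 2: out=1, reg = 0x5B71
clock 3: out=1, reg = 0x2DB8
clock 4: out=0, reg = 0x16DC
clock 5: out=0, reg = 0x8B6E
clock 6: out=0, reg = 0xC5B7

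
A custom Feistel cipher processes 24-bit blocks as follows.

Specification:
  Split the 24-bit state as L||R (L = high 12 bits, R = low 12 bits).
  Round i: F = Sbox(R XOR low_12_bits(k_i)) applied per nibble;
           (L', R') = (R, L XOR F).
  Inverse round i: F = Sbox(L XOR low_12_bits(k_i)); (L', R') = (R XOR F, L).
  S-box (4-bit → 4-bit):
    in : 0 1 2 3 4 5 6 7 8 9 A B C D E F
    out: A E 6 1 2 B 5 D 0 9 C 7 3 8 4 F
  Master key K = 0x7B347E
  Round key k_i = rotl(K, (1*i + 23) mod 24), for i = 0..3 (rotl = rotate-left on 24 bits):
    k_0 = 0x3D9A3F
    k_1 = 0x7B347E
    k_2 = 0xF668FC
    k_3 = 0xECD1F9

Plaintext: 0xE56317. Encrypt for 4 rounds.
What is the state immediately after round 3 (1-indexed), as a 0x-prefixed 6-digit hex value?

0x237B01

s_0 = plaintext = 0xE56317
s_1 = Round(s_0, k_0) = 0x317736
s_2 = Round(s_1, k_1) = 0x736237
s_3 = Round(s_2, k_2) = 0x237B01
s_4 = Round(s_3, k_3) = 0xB01EC7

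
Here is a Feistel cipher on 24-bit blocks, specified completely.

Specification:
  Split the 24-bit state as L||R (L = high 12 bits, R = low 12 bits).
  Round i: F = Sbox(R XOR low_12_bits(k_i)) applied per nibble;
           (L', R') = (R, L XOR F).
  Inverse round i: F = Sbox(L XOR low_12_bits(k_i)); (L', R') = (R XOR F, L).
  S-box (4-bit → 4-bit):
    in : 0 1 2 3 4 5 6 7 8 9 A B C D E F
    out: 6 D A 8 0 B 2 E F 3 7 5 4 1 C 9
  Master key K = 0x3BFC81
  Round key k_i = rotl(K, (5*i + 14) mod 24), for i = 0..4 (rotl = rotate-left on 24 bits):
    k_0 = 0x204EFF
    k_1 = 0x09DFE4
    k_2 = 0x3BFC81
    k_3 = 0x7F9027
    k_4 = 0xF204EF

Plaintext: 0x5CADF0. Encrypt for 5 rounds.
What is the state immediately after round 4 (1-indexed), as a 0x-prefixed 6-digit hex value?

s_0 = plaintext = 0x5CADF0
s_1 = Round(s_0, k_0) = 0xDF0DA3
s_2 = Round(s_1, k_1) = 0xDA37FE
s_3 = Round(s_2, k_2) = 0x7FE84A
s_4 = Round(s_3, k_3) = 0x84A8DF
s_5 = Round(s_4, k_4) = 0x8DFCCC

0x84A8DF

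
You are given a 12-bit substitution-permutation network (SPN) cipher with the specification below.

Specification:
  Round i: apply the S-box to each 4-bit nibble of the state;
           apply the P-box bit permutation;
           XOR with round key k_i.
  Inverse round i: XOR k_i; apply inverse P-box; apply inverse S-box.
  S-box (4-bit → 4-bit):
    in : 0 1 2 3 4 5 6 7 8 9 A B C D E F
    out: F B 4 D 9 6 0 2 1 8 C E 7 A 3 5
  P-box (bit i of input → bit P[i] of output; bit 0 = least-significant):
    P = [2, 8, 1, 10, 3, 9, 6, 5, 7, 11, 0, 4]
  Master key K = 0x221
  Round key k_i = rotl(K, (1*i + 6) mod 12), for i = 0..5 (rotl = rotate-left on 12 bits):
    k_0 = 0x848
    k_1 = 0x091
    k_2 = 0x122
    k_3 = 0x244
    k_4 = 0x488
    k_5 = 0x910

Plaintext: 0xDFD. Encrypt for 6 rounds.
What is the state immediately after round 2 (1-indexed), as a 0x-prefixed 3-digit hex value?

s_0 = plaintext = 0xDFD
s_1 = Round(s_0, k_0) = 0x510
s_2 = Round(s_1, k_1) = 0xFBE
s_3 = Round(s_2, k_2) = 0x2C7
s_4 = Round(s_3, k_3) = 0x10D
s_5 = Round(s_4, k_4) = 0xB70
s_6 = Round(s_5, k_5) = 0x607

0xFBE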